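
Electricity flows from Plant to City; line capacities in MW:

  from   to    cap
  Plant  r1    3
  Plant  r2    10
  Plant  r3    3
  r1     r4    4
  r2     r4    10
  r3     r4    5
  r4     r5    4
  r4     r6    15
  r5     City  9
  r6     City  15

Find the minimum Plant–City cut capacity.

16

Augment Plant→r1→r4→r5→City: bottleneck 3, flow now 3.
Augment Plant→r2→r4→r5→City: bottleneck 1, flow now 4.
Augment Plant→r2→r4→r6→City: bottleneck 9, flow now 13.
Augment Plant→r3→r4→r6→City: bottleneck 3, flow now 16.
No augmenting path remains; maximum flow = 16.
By max-flow min-cut, the minimum cut capacity equals the max flow.
In the residual graph, reachable from Plant: {Plant}.
Min-cut edges: Plant→r1 (3), Plant→r2 (10), Plant→r3 (3); capacity 3 + 10 + 3 = 16.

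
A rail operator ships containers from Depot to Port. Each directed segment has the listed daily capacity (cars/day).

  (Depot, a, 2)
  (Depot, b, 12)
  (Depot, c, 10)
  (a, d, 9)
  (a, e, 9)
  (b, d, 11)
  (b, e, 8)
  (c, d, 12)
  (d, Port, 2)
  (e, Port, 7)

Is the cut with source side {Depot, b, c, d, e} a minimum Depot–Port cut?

No — its capacity is 11, but the minimum cut has capacity 9.

Given cut capacity: 2 + 2 + 7 = 11.
Augment Depot→a→d→Port: bottleneck 2, flow now 2.
Augment Depot→b→e→Port: bottleneck 7, flow now 9.
No augmenting path remains; maximum flow = 9.
In the residual graph, reachable from Depot: {Depot, a, b, c, d, e}.
Min-cut edges: d→Port (2), e→Port (7); capacity 2 + 7 = 9.
Cut capacity 11 exceeds the max flow 9, so it is not minimum.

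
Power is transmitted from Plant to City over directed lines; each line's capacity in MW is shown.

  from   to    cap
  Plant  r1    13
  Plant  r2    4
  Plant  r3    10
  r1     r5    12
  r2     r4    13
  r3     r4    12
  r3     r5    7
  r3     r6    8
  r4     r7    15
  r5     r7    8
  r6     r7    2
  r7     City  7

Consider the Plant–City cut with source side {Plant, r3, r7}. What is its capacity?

Edges leaving {Plant, r3, r7}: Plant→r1 (13), Plant→r2 (4), r3→r4 (12), r3→r5 (7), r3→r6 (8), r7→City (7).
Cut capacity = 13 + 4 + 12 + 7 + 8 + 7 = 51.

51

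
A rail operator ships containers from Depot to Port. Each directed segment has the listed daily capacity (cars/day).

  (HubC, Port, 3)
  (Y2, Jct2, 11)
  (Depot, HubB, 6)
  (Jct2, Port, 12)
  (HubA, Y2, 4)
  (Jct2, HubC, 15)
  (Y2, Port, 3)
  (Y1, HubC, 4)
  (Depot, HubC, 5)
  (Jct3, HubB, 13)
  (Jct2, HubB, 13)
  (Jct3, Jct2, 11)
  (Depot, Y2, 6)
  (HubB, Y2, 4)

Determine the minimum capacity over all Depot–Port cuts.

13

Augment Depot→Y2→Port: bottleneck 3, flow now 3.
Augment Depot→HubC→Port: bottleneck 3, flow now 6.
Augment Depot→Y2→Jct2→Port: bottleneck 3, flow now 9.
Augment Depot→HubB→Y2→Jct2→Port: bottleneck 4, flow now 13.
No augmenting path remains; maximum flow = 13.
By max-flow min-cut, the minimum cut capacity equals the max flow.
In the residual graph, reachable from Depot: {Depot, HubC, HubB}.
Min-cut edges: Depot→Y2 (6), HubC→Port (3), HubB→Y2 (4); capacity 6 + 3 + 4 = 13.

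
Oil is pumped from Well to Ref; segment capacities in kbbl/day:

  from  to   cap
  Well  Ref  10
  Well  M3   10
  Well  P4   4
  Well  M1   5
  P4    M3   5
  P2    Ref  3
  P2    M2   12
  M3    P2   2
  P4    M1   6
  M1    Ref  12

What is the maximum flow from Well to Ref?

Augment Well→Ref: bottleneck 10, flow now 10.
Augment Well→M1→Ref: bottleneck 5, flow now 15.
Augment Well→P4→M1→Ref: bottleneck 4, flow now 19.
Augment Well→M3→P2→Ref: bottleneck 2, flow now 21.
No augmenting path remains; maximum flow = 21.
In the residual graph, reachable from Well: {Well, M3}.
Min-cut edges: Well→P4 (4), Well→M1 (5), Well→Ref (10), M3→P2 (2); capacity 4 + 5 + 10 + 2 = 21.
This cut is saturated, so no flow can exceed 21.

21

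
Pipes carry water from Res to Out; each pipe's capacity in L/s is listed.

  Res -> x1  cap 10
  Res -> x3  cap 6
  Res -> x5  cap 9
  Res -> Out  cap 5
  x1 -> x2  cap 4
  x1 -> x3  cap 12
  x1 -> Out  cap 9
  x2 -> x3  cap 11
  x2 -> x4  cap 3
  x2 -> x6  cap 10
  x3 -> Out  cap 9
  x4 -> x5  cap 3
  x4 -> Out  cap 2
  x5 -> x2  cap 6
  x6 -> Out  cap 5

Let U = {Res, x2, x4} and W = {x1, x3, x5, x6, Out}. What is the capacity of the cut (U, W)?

56

Edges leaving {Res, x2, x4}: Res→x1 (10), Res→x3 (6), Res→x5 (9), Res→Out (5), x2→x3 (11), x2→x6 (10), x4→x5 (3), x4→Out (2).
Cut capacity = 10 + 6 + 9 + 5 + 11 + 10 + 3 + 2 = 56.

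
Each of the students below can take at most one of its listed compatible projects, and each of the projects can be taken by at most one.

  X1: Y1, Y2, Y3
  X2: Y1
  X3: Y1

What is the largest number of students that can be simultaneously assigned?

Unit-capacity flow: source→left, listed edges, right→sink; max matching = max flow.
Augmenting path X1→Y1 (+1); matched 1.
Augmenting path X2→Y1→X1→Y2 (+1); matched 2.
No augmenting path remains; maximum matching = 2.
König certificate: {X1, Y1} is a vertex cover of size 2 (every listed pair touches it), so no matching can be larger.

2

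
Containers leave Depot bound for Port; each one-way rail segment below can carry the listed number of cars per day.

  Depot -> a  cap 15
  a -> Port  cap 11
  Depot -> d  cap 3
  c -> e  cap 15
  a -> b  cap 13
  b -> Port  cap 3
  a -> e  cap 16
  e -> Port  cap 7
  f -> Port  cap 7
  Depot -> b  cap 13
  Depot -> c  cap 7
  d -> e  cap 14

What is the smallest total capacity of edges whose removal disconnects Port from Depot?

21

Augment Depot→a→Port: bottleneck 11, flow now 11.
Augment Depot→b→Port: bottleneck 3, flow now 14.
Augment Depot→a→e→Port: bottleneck 4, flow now 18.
Augment Depot→c→e→Port: bottleneck 3, flow now 21.
No augmenting path remains; maximum flow = 21.
By max-flow min-cut, the minimum cut capacity equals the max flow.
In the residual graph, reachable from Depot: {Depot, a, b, c, d, e}.
Min-cut edges: a→Port (11), b→Port (3), e→Port (7); capacity 11 + 3 + 7 = 21.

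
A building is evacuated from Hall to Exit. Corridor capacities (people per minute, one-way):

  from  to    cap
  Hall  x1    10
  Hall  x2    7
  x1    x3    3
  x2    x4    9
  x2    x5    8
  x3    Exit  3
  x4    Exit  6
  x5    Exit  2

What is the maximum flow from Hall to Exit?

Augment Hall→x1→x3→Exit: bottleneck 3, flow now 3.
Augment Hall→x2→x4→Exit: bottleneck 6, flow now 9.
Augment Hall→x2→x5→Exit: bottleneck 1, flow now 10.
No augmenting path remains; maximum flow = 10.
In the residual graph, reachable from Hall: {Hall, x1}.
Min-cut edges: Hall→x2 (7), x1→x3 (3); capacity 7 + 3 = 10.
This cut is saturated, so no flow can exceed 10.

10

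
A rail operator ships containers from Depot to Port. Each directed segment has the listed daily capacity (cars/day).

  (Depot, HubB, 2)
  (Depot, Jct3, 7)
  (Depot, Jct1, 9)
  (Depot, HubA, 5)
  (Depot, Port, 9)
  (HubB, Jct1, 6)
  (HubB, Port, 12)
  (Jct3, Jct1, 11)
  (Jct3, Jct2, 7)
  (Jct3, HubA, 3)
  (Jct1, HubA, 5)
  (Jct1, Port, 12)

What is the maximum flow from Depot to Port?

23

Augment Depot→Port: bottleneck 9, flow now 9.
Augment Depot→HubB→Port: bottleneck 2, flow now 11.
Augment Depot→Jct1→Port: bottleneck 9, flow now 20.
Augment Depot→Jct3→Jct1→Port: bottleneck 3, flow now 23.
No augmenting path remains; maximum flow = 23.
In the residual graph, reachable from Depot: {Depot, Jct3, Jct1, Jct2, HubA}.
Min-cut edges: Depot→HubB (2), Depot→Port (9), Jct1→Port (12); capacity 2 + 9 + 12 = 23.
This cut is saturated, so no flow can exceed 23.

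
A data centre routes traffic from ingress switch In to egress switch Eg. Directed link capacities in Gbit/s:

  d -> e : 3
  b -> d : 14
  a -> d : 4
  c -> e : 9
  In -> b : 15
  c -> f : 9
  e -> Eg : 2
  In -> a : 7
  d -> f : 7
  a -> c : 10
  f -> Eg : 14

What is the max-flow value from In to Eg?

Augment In→a→c→e→Eg: bottleneck 2, flow now 2.
Augment In→a→c→f→Eg: bottleneck 5, flow now 7.
Augment In→b→d→f→Eg: bottleneck 7, flow now 14.
Augment In→b→d→e→c→f→Eg: bottleneck 2, flow now 16. (uses reverse residual edge)
No augmenting path remains; maximum flow = 16.
In the residual graph, reachable from In: {In, b, d, e}.
Min-cut edges: In→a (7), d→f (7), e→Eg (2); capacity 7 + 7 + 2 = 16.
This cut is saturated, so no flow can exceed 16.

16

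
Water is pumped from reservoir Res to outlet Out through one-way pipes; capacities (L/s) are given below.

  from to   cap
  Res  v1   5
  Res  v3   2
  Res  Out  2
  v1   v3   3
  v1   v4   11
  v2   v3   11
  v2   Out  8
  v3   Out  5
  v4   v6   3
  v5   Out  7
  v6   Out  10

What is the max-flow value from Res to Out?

9

Augment Res→Out: bottleneck 2, flow now 2.
Augment Res→v3→Out: bottleneck 2, flow now 4.
Augment Res→v1→v3→Out: bottleneck 3, flow now 7.
Augment Res→v1→v4→v6→Out: bottleneck 2, flow now 9.
No augmenting path remains; maximum flow = 9.
In the residual graph, reachable from Res: {Res}.
Min-cut edges: Res→v1 (5), Res→v3 (2), Res→Out (2); capacity 5 + 2 + 2 = 9.
This cut is saturated, so no flow can exceed 9.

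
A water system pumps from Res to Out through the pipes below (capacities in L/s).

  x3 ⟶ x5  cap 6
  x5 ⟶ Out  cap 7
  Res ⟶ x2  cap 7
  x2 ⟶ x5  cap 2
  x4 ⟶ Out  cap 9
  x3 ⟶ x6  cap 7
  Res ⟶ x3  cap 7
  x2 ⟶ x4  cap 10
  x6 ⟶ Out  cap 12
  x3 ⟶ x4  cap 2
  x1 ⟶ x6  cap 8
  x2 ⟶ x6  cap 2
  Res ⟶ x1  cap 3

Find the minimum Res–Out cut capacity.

17

Augment Res→x1→x6→Out: bottleneck 3, flow now 3.
Augment Res→x2→x4→Out: bottleneck 7, flow now 10.
Augment Res→x3→x4→Out: bottleneck 2, flow now 12.
Augment Res→x3→x5→Out: bottleneck 5, flow now 17.
No augmenting path remains; maximum flow = 17.
By max-flow min-cut, the minimum cut capacity equals the max flow.
In the residual graph, reachable from Res: {Res}.
Min-cut edges: Res→x1 (3), Res→x2 (7), Res→x3 (7); capacity 3 + 7 + 7 = 17.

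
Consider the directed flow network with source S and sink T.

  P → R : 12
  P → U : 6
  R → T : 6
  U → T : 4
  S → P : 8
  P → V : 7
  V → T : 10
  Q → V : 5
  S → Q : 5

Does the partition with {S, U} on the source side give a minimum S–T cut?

No — its capacity is 17, but the minimum cut has capacity 13.

Given cut capacity: 8 + 5 + 4 = 17.
Augment S→P→R→T: bottleneck 6, flow now 6.
Augment S→P→U→T: bottleneck 2, flow now 8.
Augment S→Q→V→T: bottleneck 5, flow now 13.
No augmenting path remains; maximum flow = 13.
In the residual graph, reachable from S: {S}.
Min-cut edges: S→P (8), S→Q (5); capacity 8 + 5 = 13.
Cut capacity 17 exceeds the max flow 13, so it is not minimum.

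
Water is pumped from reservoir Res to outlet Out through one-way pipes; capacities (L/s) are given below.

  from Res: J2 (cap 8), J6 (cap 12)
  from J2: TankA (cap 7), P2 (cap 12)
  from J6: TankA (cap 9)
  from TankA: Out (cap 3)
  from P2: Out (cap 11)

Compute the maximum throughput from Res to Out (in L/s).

11

Augment Res→J2→TankA→Out: bottleneck 3, flow now 3.
Augment Res→J2→P2→Out: bottleneck 5, flow now 8.
Augment Res→J6→TankA→J2→P2→Out: bottleneck 3, flow now 11. (uses reverse residual edge)
No augmenting path remains; maximum flow = 11.
In the residual graph, reachable from Res: {Res, J6, TankA}.
Min-cut edges: Res→J2 (8), TankA→Out (3); capacity 8 + 3 = 11.
This cut is saturated, so no flow can exceed 11.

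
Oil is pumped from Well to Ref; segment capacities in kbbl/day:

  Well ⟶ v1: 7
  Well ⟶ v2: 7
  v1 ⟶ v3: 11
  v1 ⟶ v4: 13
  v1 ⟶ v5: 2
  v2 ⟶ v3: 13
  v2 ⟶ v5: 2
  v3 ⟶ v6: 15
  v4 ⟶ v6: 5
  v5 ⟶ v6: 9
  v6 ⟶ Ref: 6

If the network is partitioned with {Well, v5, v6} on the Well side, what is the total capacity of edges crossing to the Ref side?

20

Edges leaving {Well, v5, v6}: Well→v1 (7), Well→v2 (7), v6→Ref (6).
Cut capacity = 7 + 7 + 6 = 20.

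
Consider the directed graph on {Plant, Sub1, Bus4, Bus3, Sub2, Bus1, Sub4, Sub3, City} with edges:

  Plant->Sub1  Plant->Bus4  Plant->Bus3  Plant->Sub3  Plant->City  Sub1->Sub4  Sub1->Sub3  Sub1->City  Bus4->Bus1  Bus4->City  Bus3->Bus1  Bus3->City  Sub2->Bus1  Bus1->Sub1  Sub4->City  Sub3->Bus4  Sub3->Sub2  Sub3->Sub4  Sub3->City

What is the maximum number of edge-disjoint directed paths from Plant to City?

5

Assign every edge capacity 1; by Menger, the answer equals the max flow.
Path Plant→City (+1); total 1.
Path Plant→Sub1→City (+1); total 2.
Path Plant→Bus4→City (+1); total 3.
Path Plant→Bus3→City (+1); total 4.
Path Plant→Sub3→City (+1); total 5.
No residual Plant→City path; max flow = 5.
Certifying cut of size 5: {Plant→Bus3, Plant→Bus4, Plant→City, Plant→Sub1, Plant→Sub3}.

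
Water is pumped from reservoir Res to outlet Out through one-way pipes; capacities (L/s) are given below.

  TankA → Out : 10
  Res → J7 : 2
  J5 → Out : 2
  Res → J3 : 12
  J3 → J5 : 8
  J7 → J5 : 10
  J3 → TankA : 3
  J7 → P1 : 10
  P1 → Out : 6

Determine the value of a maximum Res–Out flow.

Augment Res→J3→TankA→Out: bottleneck 3, flow now 3.
Augment Res→J3→J5→Out: bottleneck 2, flow now 5.
Augment Res→J7→P1→Out: bottleneck 2, flow now 7.
No augmenting path remains; maximum flow = 7.
In the residual graph, reachable from Res: {Res, J3, J5}.
Min-cut edges: Res→J7 (2), J3→TankA (3), J5→Out (2); capacity 2 + 3 + 2 = 7.
This cut is saturated, so no flow can exceed 7.

7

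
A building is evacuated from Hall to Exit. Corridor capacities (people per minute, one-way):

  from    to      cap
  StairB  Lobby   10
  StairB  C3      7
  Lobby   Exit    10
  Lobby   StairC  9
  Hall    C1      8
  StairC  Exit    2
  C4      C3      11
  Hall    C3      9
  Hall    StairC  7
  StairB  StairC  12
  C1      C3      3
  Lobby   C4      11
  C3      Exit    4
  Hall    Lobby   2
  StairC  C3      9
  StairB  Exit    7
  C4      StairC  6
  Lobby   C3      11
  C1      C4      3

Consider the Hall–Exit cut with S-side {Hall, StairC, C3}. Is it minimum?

No — its capacity is 16, but the minimum cut has capacity 8.

Given cut capacity: 2 + 8 + 2 + 4 = 16.
Augment Hall→Lobby→Exit: bottleneck 2, flow now 2.
Augment Hall→StairC→Exit: bottleneck 2, flow now 4.
Augment Hall→C3→Exit: bottleneck 4, flow now 8.
No augmenting path remains; maximum flow = 8.
In the residual graph, reachable from Hall: {Hall, C1, C4, StairC, C3}.
Min-cut edges: Hall→Lobby (2), StairC→Exit (2), C3→Exit (4); capacity 2 + 2 + 4 = 8.
Cut capacity 16 exceeds the max flow 8, so it is not minimum.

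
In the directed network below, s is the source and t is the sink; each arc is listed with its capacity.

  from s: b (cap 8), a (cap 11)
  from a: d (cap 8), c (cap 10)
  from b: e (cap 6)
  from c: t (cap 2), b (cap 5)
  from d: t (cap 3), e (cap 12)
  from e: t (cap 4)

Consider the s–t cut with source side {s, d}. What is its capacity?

Edges leaving {s, d}: s→a (11), s→b (8), d→e (12), d→t (3).
Cut capacity = 11 + 8 + 12 + 3 = 34.

34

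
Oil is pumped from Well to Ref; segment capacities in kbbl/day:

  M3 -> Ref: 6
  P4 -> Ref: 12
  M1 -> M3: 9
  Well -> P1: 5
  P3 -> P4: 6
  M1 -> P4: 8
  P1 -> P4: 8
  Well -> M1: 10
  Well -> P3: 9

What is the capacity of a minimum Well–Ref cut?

18

Augment Well→P1→P4→Ref: bottleneck 5, flow now 5.
Augment Well→M1→P4→Ref: bottleneck 7, flow now 12.
Augment Well→M1→M3→Ref: bottleneck 3, flow now 15.
Augment Well→P3→P4→M1→M3→Ref: bottleneck 3, flow now 18. (uses reverse residual edge)
No augmenting path remains; maximum flow = 18.
By max-flow min-cut, the minimum cut capacity equals the max flow.
In the residual graph, reachable from Well: {Well, P1, M1, P3, P4, M3}.
Min-cut edges: P4→Ref (12), M3→Ref (6); capacity 12 + 6 = 18.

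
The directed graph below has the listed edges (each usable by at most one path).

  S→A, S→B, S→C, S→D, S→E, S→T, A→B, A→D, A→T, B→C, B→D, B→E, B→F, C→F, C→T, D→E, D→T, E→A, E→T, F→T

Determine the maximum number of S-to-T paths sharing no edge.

Assign every edge capacity 1; by Menger, the answer equals the max flow.
Path S→T (+1); total 1.
Path S→A→T (+1); total 2.
Path S→C→T (+1); total 3.
Path S→D→T (+1); total 4.
Path S→E→T (+1); total 5.
Path S→B→F→T (+1); total 6.
No residual S→T path; max flow = 6.
Certifying cut of size 6: {S→A, S→B, S→C, S→D, S→E, S→T}.

6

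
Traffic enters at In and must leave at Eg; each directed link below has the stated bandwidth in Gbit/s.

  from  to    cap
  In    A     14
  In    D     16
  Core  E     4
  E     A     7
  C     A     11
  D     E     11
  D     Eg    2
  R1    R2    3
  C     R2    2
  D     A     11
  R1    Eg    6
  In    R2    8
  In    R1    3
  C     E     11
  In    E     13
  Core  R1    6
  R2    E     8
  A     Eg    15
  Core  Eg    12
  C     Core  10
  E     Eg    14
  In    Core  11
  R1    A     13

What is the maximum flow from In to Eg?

45

Augment In→R1→Eg: bottleneck 3, flow now 3.
Augment In→D→Eg: bottleneck 2, flow now 5.
Augment In→Core→Eg: bottleneck 11, flow now 16.
Augment In→E→Eg: bottleneck 13, flow now 29.
Augment In→A→Eg: bottleneck 14, flow now 43.
Augment In→R2→E→Eg: bottleneck 1, flow now 44.
Augment In→D→A→Eg: bottleneck 1, flow now 45.
No augmenting path remains; maximum flow = 45.
In the residual graph, reachable from In: {In, R2, D, E, A}.
Min-cut edges: In→R1 (3), In→Core (11), D→Eg (2), E→Eg (14), A→Eg (15); capacity 3 + 11 + 2 + 14 + 15 = 45.
This cut is saturated, so no flow can exceed 45.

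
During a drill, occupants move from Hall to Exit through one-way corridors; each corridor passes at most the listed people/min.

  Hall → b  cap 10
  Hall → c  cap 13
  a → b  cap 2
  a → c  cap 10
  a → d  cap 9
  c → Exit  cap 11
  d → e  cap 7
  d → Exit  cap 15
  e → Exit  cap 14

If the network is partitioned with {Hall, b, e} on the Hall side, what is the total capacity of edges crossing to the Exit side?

Edges leaving {Hall, b, e}: Hall→c (13), e→Exit (14).
Cut capacity = 13 + 14 = 27.

27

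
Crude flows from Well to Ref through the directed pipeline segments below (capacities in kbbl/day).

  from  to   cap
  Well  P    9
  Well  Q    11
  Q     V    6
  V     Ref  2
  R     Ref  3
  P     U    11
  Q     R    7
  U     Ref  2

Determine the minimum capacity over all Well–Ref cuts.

7

Augment Well→P→U→Ref: bottleneck 2, flow now 2.
Augment Well→Q→R→Ref: bottleneck 3, flow now 5.
Augment Well→Q→V→Ref: bottleneck 2, flow now 7.
No augmenting path remains; maximum flow = 7.
By max-flow min-cut, the minimum cut capacity equals the max flow.
In the residual graph, reachable from Well: {Well, P, Q, R, U, V}.
Min-cut edges: R→Ref (3), U→Ref (2), V→Ref (2); capacity 3 + 2 + 2 = 7.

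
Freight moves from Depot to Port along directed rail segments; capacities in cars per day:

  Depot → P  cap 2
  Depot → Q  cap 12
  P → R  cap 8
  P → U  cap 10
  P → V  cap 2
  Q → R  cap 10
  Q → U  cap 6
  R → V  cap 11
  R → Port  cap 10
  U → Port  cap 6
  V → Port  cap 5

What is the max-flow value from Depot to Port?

Augment Depot→P→R→Port: bottleneck 2, flow now 2.
Augment Depot→Q→R→Port: bottleneck 8, flow now 10.
Augment Depot→Q→U→Port: bottleneck 4, flow now 14.
No augmenting path remains; maximum flow = 14.
In the residual graph, reachable from Depot: {Depot}.
Min-cut edges: Depot→P (2), Depot→Q (12); capacity 2 + 12 = 14.
This cut is saturated, so no flow can exceed 14.

14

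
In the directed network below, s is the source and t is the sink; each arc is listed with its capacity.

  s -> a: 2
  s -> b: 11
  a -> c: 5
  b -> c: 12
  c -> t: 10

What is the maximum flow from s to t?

Augment s→a→c→t: bottleneck 2, flow now 2.
Augment s→b→c→t: bottleneck 8, flow now 10.
No augmenting path remains; maximum flow = 10.
In the residual graph, reachable from s: {s, a, b, c}.
Min-cut edges: c→t (10); capacity 10 = 10.
This cut is saturated, so no flow can exceed 10.

10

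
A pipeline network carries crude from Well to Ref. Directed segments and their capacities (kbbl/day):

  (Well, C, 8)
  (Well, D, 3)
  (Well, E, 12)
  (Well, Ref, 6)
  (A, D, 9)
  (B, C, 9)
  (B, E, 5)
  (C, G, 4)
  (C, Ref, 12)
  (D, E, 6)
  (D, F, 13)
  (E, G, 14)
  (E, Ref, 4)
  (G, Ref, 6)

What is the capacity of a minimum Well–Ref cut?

Augment Well→Ref: bottleneck 6, flow now 6.
Augment Well→C→Ref: bottleneck 8, flow now 14.
Augment Well→E→Ref: bottleneck 4, flow now 18.
Augment Well→E→G→Ref: bottleneck 6, flow now 24.
No augmenting path remains; maximum flow = 24.
By max-flow min-cut, the minimum cut capacity equals the max flow.
In the residual graph, reachable from Well: {Well, D, E, F, G}.
Min-cut edges: Well→C (8), Well→Ref (6), E→Ref (4), G→Ref (6); capacity 8 + 6 + 4 + 6 = 24.

24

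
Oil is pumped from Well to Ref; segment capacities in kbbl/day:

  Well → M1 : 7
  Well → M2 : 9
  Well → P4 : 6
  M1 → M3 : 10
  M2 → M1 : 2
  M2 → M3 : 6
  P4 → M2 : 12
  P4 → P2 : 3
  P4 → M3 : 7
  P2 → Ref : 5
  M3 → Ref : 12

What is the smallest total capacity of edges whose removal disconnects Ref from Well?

Augment Well→M1→M3→Ref: bottleneck 7, flow now 7.
Augment Well→M2→M3→Ref: bottleneck 5, flow now 12.
Augment Well→P4→P2→Ref: bottleneck 3, flow now 15.
No augmenting path remains; maximum flow = 15.
By max-flow min-cut, the minimum cut capacity equals the max flow.
In the residual graph, reachable from Well: {Well, M1, M2, P4, M3}.
Min-cut edges: P4→P2 (3), M3→Ref (12); capacity 3 + 12 = 15.

15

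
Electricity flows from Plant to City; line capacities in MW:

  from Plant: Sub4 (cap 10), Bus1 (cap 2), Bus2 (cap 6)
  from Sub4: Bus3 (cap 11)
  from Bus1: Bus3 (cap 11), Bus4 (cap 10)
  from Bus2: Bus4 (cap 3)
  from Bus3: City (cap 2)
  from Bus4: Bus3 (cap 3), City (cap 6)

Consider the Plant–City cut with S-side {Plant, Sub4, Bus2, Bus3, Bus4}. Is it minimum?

No — its capacity is 10, but the minimum cut has capacity 7.

Given cut capacity: 2 + 2 + 6 = 10.
Augment Plant→Sub4→Bus3→City: bottleneck 2, flow now 2.
Augment Plant→Bus1→Bus4→City: bottleneck 2, flow now 4.
Augment Plant→Bus2→Bus4→City: bottleneck 3, flow now 7.
No augmenting path remains; maximum flow = 7.
In the residual graph, reachable from Plant: {Plant, Sub4, Bus2, Bus3}.
Min-cut edges: Plant→Bus1 (2), Bus2→Bus4 (3), Bus3→City (2); capacity 2 + 3 + 2 = 7.
Cut capacity 10 exceeds the max flow 7, so it is not minimum.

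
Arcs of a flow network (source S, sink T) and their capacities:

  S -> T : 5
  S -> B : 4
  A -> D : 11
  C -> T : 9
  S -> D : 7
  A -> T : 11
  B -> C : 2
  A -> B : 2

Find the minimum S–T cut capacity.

Augment S→T: bottleneck 5, flow now 5.
Augment S→B→C→T: bottleneck 2, flow now 7.
No augmenting path remains; maximum flow = 7.
By max-flow min-cut, the minimum cut capacity equals the max flow.
In the residual graph, reachable from S: {S, B, D}.
Min-cut edges: S→T (5), B→C (2); capacity 5 + 2 = 7.

7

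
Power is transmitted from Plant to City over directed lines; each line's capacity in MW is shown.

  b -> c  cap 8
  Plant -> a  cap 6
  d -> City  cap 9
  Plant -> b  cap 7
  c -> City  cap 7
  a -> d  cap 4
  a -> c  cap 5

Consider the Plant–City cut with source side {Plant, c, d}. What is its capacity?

Edges leaving {Plant, c, d}: Plant→a (6), Plant→b (7), c→City (7), d→City (9).
Cut capacity = 6 + 7 + 7 + 9 = 29.

29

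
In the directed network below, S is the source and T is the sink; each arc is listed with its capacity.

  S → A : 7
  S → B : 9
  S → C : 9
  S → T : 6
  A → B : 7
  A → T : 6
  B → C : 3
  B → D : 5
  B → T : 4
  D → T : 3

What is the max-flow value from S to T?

19

Augment S→T: bottleneck 6, flow now 6.
Augment S→A→T: bottleneck 6, flow now 12.
Augment S→B→T: bottleneck 4, flow now 16.
Augment S→B→D→T: bottleneck 3, flow now 19.
No augmenting path remains; maximum flow = 19.
In the residual graph, reachable from S: {S, A, B, C, D}.
Min-cut edges: S→T (6), A→T (6), B→T (4), D→T (3); capacity 6 + 6 + 4 + 3 = 19.
This cut is saturated, so no flow can exceed 19.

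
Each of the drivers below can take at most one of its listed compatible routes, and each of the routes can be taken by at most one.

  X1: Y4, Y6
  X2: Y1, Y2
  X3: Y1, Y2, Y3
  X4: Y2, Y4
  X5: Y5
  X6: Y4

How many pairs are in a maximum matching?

Unit-capacity flow: source→left, listed edges, right→sink; max matching = max flow.
Augmenting path X1→Y4 (+1); matched 1.
Augmenting path X2→Y1 (+1); matched 2.
Augmenting path X3→Y2 (+1); matched 3.
Augmenting path X5→Y5 (+1); matched 4.
Augmenting path X4→Y2→X3→Y3 (+1); matched 5.
Augmenting path X6→Y4→X1→Y6 (+1); matched 6.
No augmenting path remains; maximum matching = 6.
König certificate: {X1, X2, X3, X4, X5, X6} is a vertex cover of size 6 (every listed pair touches it), so no matching can be larger.

6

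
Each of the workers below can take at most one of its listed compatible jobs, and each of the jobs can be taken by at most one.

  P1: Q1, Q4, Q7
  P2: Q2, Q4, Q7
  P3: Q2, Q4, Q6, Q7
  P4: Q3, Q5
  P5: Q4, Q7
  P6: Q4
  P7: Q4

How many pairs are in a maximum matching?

Unit-capacity flow: source→left, listed edges, right→sink; max matching = max flow.
Augmenting path P1→Q1 (+1); matched 1.
Augmenting path P2→Q2 (+1); matched 2.
Augmenting path P3→Q4 (+1); matched 3.
Augmenting path P4→Q3 (+1); matched 4.
Augmenting path P5→Q7 (+1); matched 5.
Augmenting path P6→Q4→P3→Q6 (+1); matched 6.
No augmenting path remains; maximum matching = 6.
König certificate: {P1, P2, P3, P4, P5, Q4} is a vertex cover of size 6 (every listed pair touches it), so no matching can be larger.

6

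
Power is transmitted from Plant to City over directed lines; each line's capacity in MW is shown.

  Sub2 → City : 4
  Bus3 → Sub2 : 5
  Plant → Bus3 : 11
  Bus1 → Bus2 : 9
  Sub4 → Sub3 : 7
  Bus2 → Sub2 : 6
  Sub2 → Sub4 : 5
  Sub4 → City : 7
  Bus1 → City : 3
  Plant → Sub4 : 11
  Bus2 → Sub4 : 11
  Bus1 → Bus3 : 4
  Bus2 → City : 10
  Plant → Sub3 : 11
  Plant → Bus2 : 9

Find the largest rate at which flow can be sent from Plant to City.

Augment Plant→Bus2→City: bottleneck 9, flow now 9.
Augment Plant→Sub4→City: bottleneck 7, flow now 16.
Augment Plant→Bus3→Sub2→City: bottleneck 4, flow now 20.
No augmenting path remains; maximum flow = 20.
In the residual graph, reachable from Plant: {Plant, Bus3, Sub2, Sub4, Sub3}.
Min-cut edges: Plant→Bus2 (9), Sub2→City (4), Sub4→City (7); capacity 9 + 4 + 7 = 20.
This cut is saturated, so no flow can exceed 20.

20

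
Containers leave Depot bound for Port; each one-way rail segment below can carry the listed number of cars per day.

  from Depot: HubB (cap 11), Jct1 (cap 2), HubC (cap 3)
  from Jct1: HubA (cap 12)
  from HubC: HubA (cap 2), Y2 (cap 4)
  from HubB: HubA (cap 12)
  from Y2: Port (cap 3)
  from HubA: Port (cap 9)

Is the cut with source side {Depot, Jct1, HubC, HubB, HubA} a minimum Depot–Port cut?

Given cut capacity: 4 + 9 = 13.
Augment Depot→Jct1→HubA→Port: bottleneck 2, flow now 2.
Augment Depot→HubC→Y2→Port: bottleneck 3, flow now 5.
Augment Depot→HubB→HubA→Port: bottleneck 7, flow now 12.
No augmenting path remains; maximum flow = 12.
In the residual graph, reachable from Depot: {Depot, Jct1, HubB, HubA}.
Min-cut edges: Depot→HubC (3), HubA→Port (9); capacity 3 + 9 = 12.
Cut capacity 13 exceeds the max flow 12, so it is not minimum.

No — its capacity is 13, but the minimum cut has capacity 12.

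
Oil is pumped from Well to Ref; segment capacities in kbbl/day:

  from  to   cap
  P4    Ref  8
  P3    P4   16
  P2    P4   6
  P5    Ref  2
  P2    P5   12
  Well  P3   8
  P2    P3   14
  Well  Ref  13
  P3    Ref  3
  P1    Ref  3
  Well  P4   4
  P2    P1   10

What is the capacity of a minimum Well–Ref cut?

Augment Well→Ref: bottleneck 13, flow now 13.
Augment Well→P3→Ref: bottleneck 3, flow now 16.
Augment Well→P4→Ref: bottleneck 4, flow now 20.
Augment Well→P3→P4→Ref: bottleneck 4, flow now 24.
No augmenting path remains; maximum flow = 24.
By max-flow min-cut, the minimum cut capacity equals the max flow.
In the residual graph, reachable from Well: {Well, P3, P4}.
Min-cut edges: Well→Ref (13), P3→Ref (3), P4→Ref (8); capacity 13 + 3 + 8 = 24.

24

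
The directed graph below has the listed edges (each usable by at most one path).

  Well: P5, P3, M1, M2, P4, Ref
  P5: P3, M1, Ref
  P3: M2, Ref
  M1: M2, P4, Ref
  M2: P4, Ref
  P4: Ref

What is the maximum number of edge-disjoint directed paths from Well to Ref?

6

Assign every edge capacity 1; by Menger, the answer equals the max flow.
Path Well→Ref (+1); total 1.
Path Well→P5→Ref (+1); total 2.
Path Well→P3→Ref (+1); total 3.
Path Well→M1→Ref (+1); total 4.
Path Well→M2→Ref (+1); total 5.
Path Well→P4→Ref (+1); total 6.
No residual Well→Ref path; max flow = 6.
Certifying cut of size 6: {Well→M1, Well→M2, Well→P3, Well→P4, Well→P5, Well→Ref}.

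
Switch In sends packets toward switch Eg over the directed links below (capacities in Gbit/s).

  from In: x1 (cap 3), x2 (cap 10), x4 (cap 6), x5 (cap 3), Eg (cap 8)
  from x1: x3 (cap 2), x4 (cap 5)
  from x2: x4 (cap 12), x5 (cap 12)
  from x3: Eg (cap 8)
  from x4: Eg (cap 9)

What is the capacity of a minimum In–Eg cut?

19

Augment In→Eg: bottleneck 8, flow now 8.
Augment In→x4→Eg: bottleneck 6, flow now 14.
Augment In→x1→x3→Eg: bottleneck 2, flow now 16.
Augment In→x1→x4→Eg: bottleneck 1, flow now 17.
Augment In→x2→x4→Eg: bottleneck 2, flow now 19.
No augmenting path remains; maximum flow = 19.
By max-flow min-cut, the minimum cut capacity equals the max flow.
In the residual graph, reachable from In: {In, x1, x2, x4, x5}.
Min-cut edges: In→Eg (8), x1→x3 (2), x4→Eg (9); capacity 8 + 2 + 9 = 19.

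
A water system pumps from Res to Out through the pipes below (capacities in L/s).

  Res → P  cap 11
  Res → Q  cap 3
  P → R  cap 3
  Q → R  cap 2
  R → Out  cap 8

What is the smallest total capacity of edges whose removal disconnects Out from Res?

5

Augment Res→P→R→Out: bottleneck 3, flow now 3.
Augment Res→Q→R→Out: bottleneck 2, flow now 5.
No augmenting path remains; maximum flow = 5.
By max-flow min-cut, the minimum cut capacity equals the max flow.
In the residual graph, reachable from Res: {Res, P, Q}.
Min-cut edges: P→R (3), Q→R (2); capacity 3 + 2 = 5.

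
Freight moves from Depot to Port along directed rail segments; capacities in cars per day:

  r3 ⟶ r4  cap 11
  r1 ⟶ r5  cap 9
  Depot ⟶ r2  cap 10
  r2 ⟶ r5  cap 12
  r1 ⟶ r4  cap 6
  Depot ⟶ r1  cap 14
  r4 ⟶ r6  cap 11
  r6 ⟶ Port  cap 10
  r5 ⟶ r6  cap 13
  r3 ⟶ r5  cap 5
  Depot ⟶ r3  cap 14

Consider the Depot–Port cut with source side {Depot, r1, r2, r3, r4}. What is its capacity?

37

Edges leaving {Depot, r1, r2, r3, r4}: r1→r5 (9), r2→r5 (12), r3→r5 (5), r4→r6 (11).
Cut capacity = 9 + 12 + 5 + 11 = 37.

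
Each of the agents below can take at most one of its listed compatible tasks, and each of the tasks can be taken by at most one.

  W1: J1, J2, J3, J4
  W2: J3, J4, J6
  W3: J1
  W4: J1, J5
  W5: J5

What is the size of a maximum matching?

4

Unit-capacity flow: source→left, listed edges, right→sink; max matching = max flow.
Augmenting path W1→J1 (+1); matched 1.
Augmenting path W2→J3 (+1); matched 2.
Augmenting path W4→J5 (+1); matched 3.
Augmenting path W3→J1→W1→J2 (+1); matched 4.
No augmenting path remains; maximum matching = 4.
König certificate: {W1, W2, J1, J5} is a vertex cover of size 4 (every listed pair touches it), so no matching can be larger.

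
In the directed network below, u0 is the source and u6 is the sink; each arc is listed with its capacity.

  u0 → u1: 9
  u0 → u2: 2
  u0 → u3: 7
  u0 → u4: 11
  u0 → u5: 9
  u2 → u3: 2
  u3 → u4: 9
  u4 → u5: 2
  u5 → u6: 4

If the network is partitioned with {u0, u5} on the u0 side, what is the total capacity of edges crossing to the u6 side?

Edges leaving {u0, u5}: u0→u1 (9), u0→u2 (2), u0→u3 (7), u0→u4 (11), u5→u6 (4).
Cut capacity = 9 + 2 + 7 + 11 + 4 = 33.

33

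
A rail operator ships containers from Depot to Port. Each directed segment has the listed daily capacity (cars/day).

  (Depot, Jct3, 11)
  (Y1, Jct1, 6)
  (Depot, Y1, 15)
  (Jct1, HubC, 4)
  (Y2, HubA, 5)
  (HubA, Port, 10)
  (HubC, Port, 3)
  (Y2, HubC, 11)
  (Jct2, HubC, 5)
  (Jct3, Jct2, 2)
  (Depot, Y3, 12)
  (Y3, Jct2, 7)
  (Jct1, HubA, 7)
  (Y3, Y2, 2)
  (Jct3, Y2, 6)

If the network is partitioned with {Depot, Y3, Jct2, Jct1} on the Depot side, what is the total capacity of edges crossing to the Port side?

Edges leaving {Depot, Y3, Jct2, Jct1}: Depot→Y1 (15), Depot→Jct3 (11), Y3→Y2 (2), Jct2→HubC (5), Jct1→HubC (4), Jct1→HubA (7).
Cut capacity = 15 + 11 + 2 + 5 + 4 + 7 = 44.

44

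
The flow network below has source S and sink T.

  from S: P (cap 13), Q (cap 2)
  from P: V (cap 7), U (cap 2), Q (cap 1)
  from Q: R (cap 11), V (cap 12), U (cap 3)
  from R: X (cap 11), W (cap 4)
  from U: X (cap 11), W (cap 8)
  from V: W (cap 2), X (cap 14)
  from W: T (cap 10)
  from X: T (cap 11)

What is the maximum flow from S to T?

12

Augment S→P→U→W→T: bottleneck 2, flow now 2.
Augment S→P→V→W→T: bottleneck 2, flow now 4.
Augment S→P→V→X→T: bottleneck 5, flow now 9.
Augment S→Q→R→W→T: bottleneck 2, flow now 11.
Augment S→P→Q→R→W→T: bottleneck 1, flow now 12.
No augmenting path remains; maximum flow = 12.
In the residual graph, reachable from S: {S, P}.
Min-cut edges: S→Q (2), P→Q (1), P→U (2), P→V (7); capacity 2 + 1 + 2 + 7 = 12.
This cut is saturated, so no flow can exceed 12.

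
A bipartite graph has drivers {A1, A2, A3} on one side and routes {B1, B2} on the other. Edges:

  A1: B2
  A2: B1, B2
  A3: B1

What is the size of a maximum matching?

2

Unit-capacity flow: source→left, listed edges, right→sink; max matching = max flow.
Augmenting path A1→B2 (+1); matched 1.
Augmenting path A2→B1 (+1); matched 2.
No augmenting path remains; maximum matching = 2.
König certificate: {B1, B2} is a vertex cover of size 2 (every listed pair touches it), so no matching can be larger.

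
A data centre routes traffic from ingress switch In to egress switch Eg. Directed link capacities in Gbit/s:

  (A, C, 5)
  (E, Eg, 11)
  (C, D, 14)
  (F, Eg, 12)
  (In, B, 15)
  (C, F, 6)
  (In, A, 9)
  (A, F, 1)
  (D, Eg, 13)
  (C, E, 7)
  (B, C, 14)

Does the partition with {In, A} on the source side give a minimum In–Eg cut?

No — its capacity is 21, but the minimum cut has capacity 20.

Given cut capacity: 15 + 5 + 1 = 21.
Augment In→A→F→Eg: bottleneck 1, flow now 1.
Augment In→A→C→D→Eg: bottleneck 5, flow now 6.
Augment In→B→C→D→Eg: bottleneck 8, flow now 14.
Augment In→B→C→E→Eg: bottleneck 6, flow now 20.
No augmenting path remains; maximum flow = 20.
In the residual graph, reachable from In: {In, A, B}.
Min-cut edges: A→C (5), A→F (1), B→C (14); capacity 5 + 1 + 14 = 20.
Cut capacity 21 exceeds the max flow 20, so it is not minimum.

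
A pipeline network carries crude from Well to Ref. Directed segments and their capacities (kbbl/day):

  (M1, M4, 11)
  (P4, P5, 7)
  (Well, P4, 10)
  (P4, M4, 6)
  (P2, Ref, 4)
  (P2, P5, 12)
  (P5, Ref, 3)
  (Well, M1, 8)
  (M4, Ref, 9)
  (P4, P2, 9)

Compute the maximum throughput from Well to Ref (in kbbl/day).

16

Augment Well→P4→P5→Ref: bottleneck 3, flow now 3.
Augment Well→P4→M4→Ref: bottleneck 6, flow now 9.
Augment Well→P4→P2→Ref: bottleneck 1, flow now 10.
Augment Well→M1→M4→Ref: bottleneck 3, flow now 13.
Augment Well→M1→M4→P4→P2→Ref: bottleneck 3, flow now 16. (uses reverse residual edge)
No augmenting path remains; maximum flow = 16.
In the residual graph, reachable from Well: {Well, P4, M1, P5, M4, P2}.
Min-cut edges: P5→Ref (3), M4→Ref (9), P2→Ref (4); capacity 3 + 9 + 4 = 16.
This cut is saturated, so no flow can exceed 16.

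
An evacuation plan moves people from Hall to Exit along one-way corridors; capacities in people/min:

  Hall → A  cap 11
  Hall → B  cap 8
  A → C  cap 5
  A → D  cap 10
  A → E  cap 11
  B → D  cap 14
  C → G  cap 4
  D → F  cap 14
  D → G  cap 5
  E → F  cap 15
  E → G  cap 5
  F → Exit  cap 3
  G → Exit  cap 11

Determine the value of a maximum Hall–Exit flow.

Augment Hall→A→C→G→Exit: bottleneck 4, flow now 4.
Augment Hall→A→D→F→Exit: bottleneck 3, flow now 7.
Augment Hall→A→D→G→Exit: bottleneck 4, flow now 11.
Augment Hall→B→D→G→Exit: bottleneck 1, flow now 12.
Augment Hall→B→D→A→E→G→Exit: bottleneck 2, flow now 14. (uses reverse residual edge)
No augmenting path remains; maximum flow = 14.
In the residual graph, reachable from Hall: {Hall, A, B, C, D, E, F, G}.
Min-cut edges: F→Exit (3), G→Exit (11); capacity 3 + 11 = 14.
This cut is saturated, so no flow can exceed 14.

14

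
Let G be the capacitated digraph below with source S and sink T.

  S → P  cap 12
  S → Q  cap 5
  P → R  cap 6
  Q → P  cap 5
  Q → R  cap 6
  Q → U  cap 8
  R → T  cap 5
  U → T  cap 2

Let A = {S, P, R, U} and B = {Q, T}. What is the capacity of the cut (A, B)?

12

Edges leaving {S, P, R, U}: S→Q (5), R→T (5), U→T (2).
Cut capacity = 5 + 5 + 2 = 12.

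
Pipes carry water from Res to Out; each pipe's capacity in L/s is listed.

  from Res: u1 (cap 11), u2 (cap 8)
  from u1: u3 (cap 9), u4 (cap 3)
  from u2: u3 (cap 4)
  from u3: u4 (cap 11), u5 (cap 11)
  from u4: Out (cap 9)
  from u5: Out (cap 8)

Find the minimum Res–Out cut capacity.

Augment Res→u1→u4→Out: bottleneck 3, flow now 3.
Augment Res→u1→u3→u4→Out: bottleneck 6, flow now 9.
Augment Res→u1→u3→u5→Out: bottleneck 2, flow now 11.
Augment Res→u2→u3→u5→Out: bottleneck 4, flow now 15.
No augmenting path remains; maximum flow = 15.
By max-flow min-cut, the minimum cut capacity equals the max flow.
In the residual graph, reachable from Res: {Res, u2}.
Min-cut edges: Res→u1 (11), u2→u3 (4); capacity 11 + 4 = 15.

15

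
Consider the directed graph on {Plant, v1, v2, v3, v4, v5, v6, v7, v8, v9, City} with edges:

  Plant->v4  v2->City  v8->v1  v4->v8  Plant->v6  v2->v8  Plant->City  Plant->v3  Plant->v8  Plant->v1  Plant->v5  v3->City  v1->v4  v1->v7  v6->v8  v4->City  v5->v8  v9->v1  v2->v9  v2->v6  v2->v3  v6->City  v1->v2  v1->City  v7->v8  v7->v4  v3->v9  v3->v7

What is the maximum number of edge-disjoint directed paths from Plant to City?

6

Assign every edge capacity 1; by Menger, the answer equals the max flow.
Path Plant→City (+1); total 1.
Path Plant→v1→City (+1); total 2.
Path Plant→v3→City (+1); total 3.
Path Plant→v4→City (+1); total 4.
Path Plant→v6→City (+1); total 5.
Path Plant→v8→v1→v2→City (+1); total 6.
No residual Plant→City path; max flow = 6.
Certifying cut of size 6: {Plant→City, Plant→v1, Plant→v3, Plant→v4, Plant→v6, v8→v1}.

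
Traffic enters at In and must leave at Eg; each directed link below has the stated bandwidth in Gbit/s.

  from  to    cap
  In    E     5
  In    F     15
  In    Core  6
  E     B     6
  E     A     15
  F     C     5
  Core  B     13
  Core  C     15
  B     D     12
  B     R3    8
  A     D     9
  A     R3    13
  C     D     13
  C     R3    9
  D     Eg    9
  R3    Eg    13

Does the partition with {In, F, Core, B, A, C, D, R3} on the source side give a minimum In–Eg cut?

No — its capacity is 27, but the minimum cut has capacity 16.

Given cut capacity: 5 + 9 + 13 = 27.
Augment In→E→B→D→Eg: bottleneck 5, flow now 5.
Augment In→F→C→D→Eg: bottleneck 4, flow now 9.
Augment In→F→C→R3→Eg: bottleneck 1, flow now 10.
Augment In→Core→B→R3→Eg: bottleneck 6, flow now 16.
No augmenting path remains; maximum flow = 16.
In the residual graph, reachable from In: {In, F}.
Min-cut edges: In→E (5), In→Core (6), F→C (5); capacity 5 + 6 + 5 = 16.
Cut capacity 27 exceeds the max flow 16, so it is not minimum.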